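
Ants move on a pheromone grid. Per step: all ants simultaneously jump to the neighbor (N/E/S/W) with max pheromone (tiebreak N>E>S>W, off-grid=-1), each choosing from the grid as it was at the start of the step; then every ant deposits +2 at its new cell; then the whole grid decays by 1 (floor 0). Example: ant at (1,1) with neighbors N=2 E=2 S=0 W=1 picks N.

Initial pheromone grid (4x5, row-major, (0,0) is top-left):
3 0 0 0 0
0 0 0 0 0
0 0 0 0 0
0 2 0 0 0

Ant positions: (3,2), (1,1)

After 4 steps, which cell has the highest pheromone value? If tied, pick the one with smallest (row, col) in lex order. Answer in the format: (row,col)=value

Step 1: ant0:(3,2)->W->(3,1) | ant1:(1,1)->N->(0,1)
  grid max=3 at (3,1)
Step 2: ant0:(3,1)->N->(2,1) | ant1:(0,1)->W->(0,0)
  grid max=3 at (0,0)
Step 3: ant0:(2,1)->S->(3,1) | ant1:(0,0)->E->(0,1)
  grid max=3 at (3,1)
Step 4: ant0:(3,1)->N->(2,1) | ant1:(0,1)->W->(0,0)
  grid max=3 at (0,0)
Final grid:
  3 0 0 0 0
  0 0 0 0 0
  0 1 0 0 0
  0 2 0 0 0
Max pheromone 3 at (0,0)

Answer: (0,0)=3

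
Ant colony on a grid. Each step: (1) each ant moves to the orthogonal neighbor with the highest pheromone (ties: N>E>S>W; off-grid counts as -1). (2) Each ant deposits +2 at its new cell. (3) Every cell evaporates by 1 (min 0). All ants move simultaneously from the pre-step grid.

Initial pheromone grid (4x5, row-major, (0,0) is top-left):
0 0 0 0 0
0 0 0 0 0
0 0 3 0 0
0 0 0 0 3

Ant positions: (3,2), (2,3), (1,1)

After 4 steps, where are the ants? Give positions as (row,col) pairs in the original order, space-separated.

Step 1: ant0:(3,2)->N->(2,2) | ant1:(2,3)->W->(2,2) | ant2:(1,1)->N->(0,1)
  grid max=6 at (2,2)
Step 2: ant0:(2,2)->N->(1,2) | ant1:(2,2)->N->(1,2) | ant2:(0,1)->E->(0,2)
  grid max=5 at (2,2)
Step 3: ant0:(1,2)->S->(2,2) | ant1:(1,2)->S->(2,2) | ant2:(0,2)->S->(1,2)
  grid max=8 at (2,2)
Step 4: ant0:(2,2)->N->(1,2) | ant1:(2,2)->N->(1,2) | ant2:(1,2)->S->(2,2)
  grid max=9 at (2,2)

(1,2) (1,2) (2,2)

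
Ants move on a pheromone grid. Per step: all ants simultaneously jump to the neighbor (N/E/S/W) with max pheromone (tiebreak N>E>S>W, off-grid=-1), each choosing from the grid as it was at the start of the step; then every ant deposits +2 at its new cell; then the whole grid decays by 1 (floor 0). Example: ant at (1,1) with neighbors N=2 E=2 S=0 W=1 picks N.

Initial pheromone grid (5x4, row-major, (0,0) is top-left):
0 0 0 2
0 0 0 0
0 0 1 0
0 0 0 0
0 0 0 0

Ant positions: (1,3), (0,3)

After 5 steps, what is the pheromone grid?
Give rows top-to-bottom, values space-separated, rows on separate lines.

After step 1: ants at (0,3),(1,3)
  0 0 0 3
  0 0 0 1
  0 0 0 0
  0 0 0 0
  0 0 0 0
After step 2: ants at (1,3),(0,3)
  0 0 0 4
  0 0 0 2
  0 0 0 0
  0 0 0 0
  0 0 0 0
After step 3: ants at (0,3),(1,3)
  0 0 0 5
  0 0 0 3
  0 0 0 0
  0 0 0 0
  0 0 0 0
After step 4: ants at (1,3),(0,3)
  0 0 0 6
  0 0 0 4
  0 0 0 0
  0 0 0 0
  0 0 0 0
After step 5: ants at (0,3),(1,3)
  0 0 0 7
  0 0 0 5
  0 0 0 0
  0 0 0 0
  0 0 0 0

0 0 0 7
0 0 0 5
0 0 0 0
0 0 0 0
0 0 0 0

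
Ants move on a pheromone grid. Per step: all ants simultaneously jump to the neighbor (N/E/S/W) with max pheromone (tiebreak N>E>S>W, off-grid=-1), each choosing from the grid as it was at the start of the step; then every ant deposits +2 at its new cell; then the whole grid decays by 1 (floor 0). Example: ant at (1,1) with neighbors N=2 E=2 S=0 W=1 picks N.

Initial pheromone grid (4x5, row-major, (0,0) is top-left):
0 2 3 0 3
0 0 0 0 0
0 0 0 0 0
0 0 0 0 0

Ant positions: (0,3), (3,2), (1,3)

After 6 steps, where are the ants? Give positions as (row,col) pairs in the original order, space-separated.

Step 1: ant0:(0,3)->E->(0,4) | ant1:(3,2)->N->(2,2) | ant2:(1,3)->N->(0,3)
  grid max=4 at (0,4)
Step 2: ant0:(0,4)->W->(0,3) | ant1:(2,2)->N->(1,2) | ant2:(0,3)->E->(0,4)
  grid max=5 at (0,4)
Step 3: ant0:(0,3)->E->(0,4) | ant1:(1,2)->N->(0,2) | ant2:(0,4)->W->(0,3)
  grid max=6 at (0,4)
Step 4: ant0:(0,4)->W->(0,3) | ant1:(0,2)->E->(0,3) | ant2:(0,3)->E->(0,4)
  grid max=7 at (0,4)
Step 5: ant0:(0,3)->E->(0,4) | ant1:(0,3)->E->(0,4) | ant2:(0,4)->W->(0,3)
  grid max=10 at (0,4)
Step 6: ant0:(0,4)->W->(0,3) | ant1:(0,4)->W->(0,3) | ant2:(0,3)->E->(0,4)
  grid max=11 at (0,4)

(0,3) (0,3) (0,4)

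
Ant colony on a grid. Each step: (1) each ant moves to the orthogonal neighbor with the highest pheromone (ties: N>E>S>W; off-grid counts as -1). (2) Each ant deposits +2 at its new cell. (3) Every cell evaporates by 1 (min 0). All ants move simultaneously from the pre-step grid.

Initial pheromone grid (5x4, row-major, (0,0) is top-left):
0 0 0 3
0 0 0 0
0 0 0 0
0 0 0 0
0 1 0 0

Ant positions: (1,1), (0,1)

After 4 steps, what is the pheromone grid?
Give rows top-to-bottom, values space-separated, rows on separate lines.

After step 1: ants at (0,1),(0,2)
  0 1 1 2
  0 0 0 0
  0 0 0 0
  0 0 0 0
  0 0 0 0
After step 2: ants at (0,2),(0,3)
  0 0 2 3
  0 0 0 0
  0 0 0 0
  0 0 0 0
  0 0 0 0
After step 3: ants at (0,3),(0,2)
  0 0 3 4
  0 0 0 0
  0 0 0 0
  0 0 0 0
  0 0 0 0
After step 4: ants at (0,2),(0,3)
  0 0 4 5
  0 0 0 0
  0 0 0 0
  0 0 0 0
  0 0 0 0

0 0 4 5
0 0 0 0
0 0 0 0
0 0 0 0
0 0 0 0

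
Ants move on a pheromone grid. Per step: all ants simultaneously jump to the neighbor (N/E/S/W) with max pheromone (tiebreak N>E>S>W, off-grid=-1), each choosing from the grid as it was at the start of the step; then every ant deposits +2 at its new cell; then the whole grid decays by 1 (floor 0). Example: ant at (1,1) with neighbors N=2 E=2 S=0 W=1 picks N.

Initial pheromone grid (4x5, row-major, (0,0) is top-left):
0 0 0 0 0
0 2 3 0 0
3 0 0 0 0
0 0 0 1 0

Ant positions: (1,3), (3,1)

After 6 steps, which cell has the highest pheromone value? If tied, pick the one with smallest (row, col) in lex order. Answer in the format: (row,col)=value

Step 1: ant0:(1,3)->W->(1,2) | ant1:(3,1)->N->(2,1)
  grid max=4 at (1,2)
Step 2: ant0:(1,2)->W->(1,1) | ant1:(2,1)->W->(2,0)
  grid max=3 at (1,2)
Step 3: ant0:(1,1)->E->(1,2) | ant1:(2,0)->N->(1,0)
  grid max=4 at (1,2)
Step 4: ant0:(1,2)->W->(1,1) | ant1:(1,0)->S->(2,0)
  grid max=3 at (1,2)
Step 5: ant0:(1,1)->E->(1,2) | ant1:(2,0)->N->(1,0)
  grid max=4 at (1,2)
Step 6: ant0:(1,2)->W->(1,1) | ant1:(1,0)->S->(2,0)
  grid max=3 at (1,2)
Final grid:
  0 0 0 0 0
  0 2 3 0 0
  3 0 0 0 0
  0 0 0 0 0
Max pheromone 3 at (1,2)

Answer: (1,2)=3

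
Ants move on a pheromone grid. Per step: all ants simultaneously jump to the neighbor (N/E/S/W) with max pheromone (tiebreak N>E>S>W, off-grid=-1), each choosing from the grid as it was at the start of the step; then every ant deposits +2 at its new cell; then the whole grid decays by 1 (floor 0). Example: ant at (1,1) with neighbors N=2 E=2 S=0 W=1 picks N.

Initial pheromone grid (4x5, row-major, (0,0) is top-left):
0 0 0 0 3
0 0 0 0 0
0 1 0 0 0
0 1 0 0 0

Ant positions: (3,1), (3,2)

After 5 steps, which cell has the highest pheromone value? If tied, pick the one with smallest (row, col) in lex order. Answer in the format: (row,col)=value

Step 1: ant0:(3,1)->N->(2,1) | ant1:(3,2)->W->(3,1)
  grid max=2 at (0,4)
Step 2: ant0:(2,1)->S->(3,1) | ant1:(3,1)->N->(2,1)
  grid max=3 at (2,1)
Step 3: ant0:(3,1)->N->(2,1) | ant1:(2,1)->S->(3,1)
  grid max=4 at (2,1)
Step 4: ant0:(2,1)->S->(3,1) | ant1:(3,1)->N->(2,1)
  grid max=5 at (2,1)
Step 5: ant0:(3,1)->N->(2,1) | ant1:(2,1)->S->(3,1)
  grid max=6 at (2,1)
Final grid:
  0 0 0 0 0
  0 0 0 0 0
  0 6 0 0 0
  0 6 0 0 0
Max pheromone 6 at (2,1)

Answer: (2,1)=6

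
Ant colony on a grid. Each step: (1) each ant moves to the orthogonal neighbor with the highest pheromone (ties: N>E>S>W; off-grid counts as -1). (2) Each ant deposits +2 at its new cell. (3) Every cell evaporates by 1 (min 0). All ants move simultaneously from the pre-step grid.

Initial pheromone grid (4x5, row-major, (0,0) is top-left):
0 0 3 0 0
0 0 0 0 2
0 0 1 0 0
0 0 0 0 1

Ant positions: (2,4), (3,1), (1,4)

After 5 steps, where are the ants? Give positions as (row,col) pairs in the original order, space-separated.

Step 1: ant0:(2,4)->N->(1,4) | ant1:(3,1)->N->(2,1) | ant2:(1,4)->N->(0,4)
  grid max=3 at (1,4)
Step 2: ant0:(1,4)->N->(0,4) | ant1:(2,1)->N->(1,1) | ant2:(0,4)->S->(1,4)
  grid max=4 at (1,4)
Step 3: ant0:(0,4)->S->(1,4) | ant1:(1,1)->N->(0,1) | ant2:(1,4)->N->(0,4)
  grid max=5 at (1,4)
Step 4: ant0:(1,4)->N->(0,4) | ant1:(0,1)->E->(0,2) | ant2:(0,4)->S->(1,4)
  grid max=6 at (1,4)
Step 5: ant0:(0,4)->S->(1,4) | ant1:(0,2)->E->(0,3) | ant2:(1,4)->N->(0,4)
  grid max=7 at (1,4)

(1,4) (0,3) (0,4)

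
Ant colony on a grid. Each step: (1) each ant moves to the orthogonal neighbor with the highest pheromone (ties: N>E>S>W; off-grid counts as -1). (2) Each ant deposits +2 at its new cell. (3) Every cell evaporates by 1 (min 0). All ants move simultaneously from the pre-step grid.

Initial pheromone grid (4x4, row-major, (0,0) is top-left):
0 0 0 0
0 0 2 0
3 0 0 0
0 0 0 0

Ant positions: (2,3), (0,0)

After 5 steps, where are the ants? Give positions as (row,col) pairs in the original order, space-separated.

Step 1: ant0:(2,3)->N->(1,3) | ant1:(0,0)->E->(0,1)
  grid max=2 at (2,0)
Step 2: ant0:(1,3)->W->(1,2) | ant1:(0,1)->E->(0,2)
  grid max=2 at (1,2)
Step 3: ant0:(1,2)->N->(0,2) | ant1:(0,2)->S->(1,2)
  grid max=3 at (1,2)
Step 4: ant0:(0,2)->S->(1,2) | ant1:(1,2)->N->(0,2)
  grid max=4 at (1,2)
Step 5: ant0:(1,2)->N->(0,2) | ant1:(0,2)->S->(1,2)
  grid max=5 at (1,2)

(0,2) (1,2)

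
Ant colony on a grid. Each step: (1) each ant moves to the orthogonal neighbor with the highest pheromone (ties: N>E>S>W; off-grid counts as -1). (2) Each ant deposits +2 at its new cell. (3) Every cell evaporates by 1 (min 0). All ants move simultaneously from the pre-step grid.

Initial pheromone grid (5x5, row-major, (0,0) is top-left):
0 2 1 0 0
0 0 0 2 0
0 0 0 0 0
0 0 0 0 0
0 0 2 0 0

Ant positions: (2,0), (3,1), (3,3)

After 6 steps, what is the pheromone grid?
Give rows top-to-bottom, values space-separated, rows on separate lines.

After step 1: ants at (1,0),(2,1),(2,3)
  0 1 0 0 0
  1 0 0 1 0
  0 1 0 1 0
  0 0 0 0 0
  0 0 1 0 0
After step 2: ants at (0,0),(1,1),(1,3)
  1 0 0 0 0
  0 1 0 2 0
  0 0 0 0 0
  0 0 0 0 0
  0 0 0 0 0
After step 3: ants at (0,1),(0,1),(0,3)
  0 3 0 1 0
  0 0 0 1 0
  0 0 0 0 0
  0 0 0 0 0
  0 0 0 0 0
After step 4: ants at (0,2),(0,2),(1,3)
  0 2 3 0 0
  0 0 0 2 0
  0 0 0 0 0
  0 0 0 0 0
  0 0 0 0 0
After step 5: ants at (0,1),(0,1),(0,3)
  0 5 2 1 0
  0 0 0 1 0
  0 0 0 0 0
  0 0 0 0 0
  0 0 0 0 0
After step 6: ants at (0,2),(0,2),(0,2)
  0 4 7 0 0
  0 0 0 0 0
  0 0 0 0 0
  0 0 0 0 0
  0 0 0 0 0

0 4 7 0 0
0 0 0 0 0
0 0 0 0 0
0 0 0 0 0
0 0 0 0 0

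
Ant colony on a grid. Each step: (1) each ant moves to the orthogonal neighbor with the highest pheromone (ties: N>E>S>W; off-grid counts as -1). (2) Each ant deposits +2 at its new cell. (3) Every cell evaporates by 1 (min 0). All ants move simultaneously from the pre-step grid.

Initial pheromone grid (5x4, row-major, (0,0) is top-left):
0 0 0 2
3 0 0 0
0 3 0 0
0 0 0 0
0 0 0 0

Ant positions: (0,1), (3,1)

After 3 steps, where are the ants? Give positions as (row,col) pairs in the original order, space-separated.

Step 1: ant0:(0,1)->E->(0,2) | ant1:(3,1)->N->(2,1)
  grid max=4 at (2,1)
Step 2: ant0:(0,2)->E->(0,3) | ant1:(2,1)->N->(1,1)
  grid max=3 at (2,1)
Step 3: ant0:(0,3)->S->(1,3) | ant1:(1,1)->S->(2,1)
  grid max=4 at (2,1)

(1,3) (2,1)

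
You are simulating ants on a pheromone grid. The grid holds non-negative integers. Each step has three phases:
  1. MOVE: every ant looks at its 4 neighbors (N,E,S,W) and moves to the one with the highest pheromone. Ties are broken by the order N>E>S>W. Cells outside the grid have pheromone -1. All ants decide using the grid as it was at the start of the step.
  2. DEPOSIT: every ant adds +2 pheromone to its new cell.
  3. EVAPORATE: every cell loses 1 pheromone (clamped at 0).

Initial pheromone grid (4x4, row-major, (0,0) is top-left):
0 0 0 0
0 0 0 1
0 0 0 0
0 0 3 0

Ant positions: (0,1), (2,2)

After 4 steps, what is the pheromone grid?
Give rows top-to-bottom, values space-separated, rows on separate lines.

After step 1: ants at (0,2),(3,2)
  0 0 1 0
  0 0 0 0
  0 0 0 0
  0 0 4 0
After step 2: ants at (0,3),(2,2)
  0 0 0 1
  0 0 0 0
  0 0 1 0
  0 0 3 0
After step 3: ants at (1,3),(3,2)
  0 0 0 0
  0 0 0 1
  0 0 0 0
  0 0 4 0
After step 4: ants at (0,3),(2,2)
  0 0 0 1
  0 0 0 0
  0 0 1 0
  0 0 3 0

0 0 0 1
0 0 0 0
0 0 1 0
0 0 3 0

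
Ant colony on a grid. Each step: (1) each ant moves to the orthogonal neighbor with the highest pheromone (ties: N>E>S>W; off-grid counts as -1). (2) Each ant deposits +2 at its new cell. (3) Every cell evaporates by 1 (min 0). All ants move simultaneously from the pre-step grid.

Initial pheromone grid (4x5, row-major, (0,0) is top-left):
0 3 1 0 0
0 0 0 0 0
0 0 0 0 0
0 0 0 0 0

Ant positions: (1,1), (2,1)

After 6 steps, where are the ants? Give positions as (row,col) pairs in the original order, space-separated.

Step 1: ant0:(1,1)->N->(0,1) | ant1:(2,1)->N->(1,1)
  grid max=4 at (0,1)
Step 2: ant0:(0,1)->S->(1,1) | ant1:(1,1)->N->(0,1)
  grid max=5 at (0,1)
Step 3: ant0:(1,1)->N->(0,1) | ant1:(0,1)->S->(1,1)
  grid max=6 at (0,1)
Step 4: ant0:(0,1)->S->(1,1) | ant1:(1,1)->N->(0,1)
  grid max=7 at (0,1)
Step 5: ant0:(1,1)->N->(0,1) | ant1:(0,1)->S->(1,1)
  grid max=8 at (0,1)
Step 6: ant0:(0,1)->S->(1,1) | ant1:(1,1)->N->(0,1)
  grid max=9 at (0,1)

(1,1) (0,1)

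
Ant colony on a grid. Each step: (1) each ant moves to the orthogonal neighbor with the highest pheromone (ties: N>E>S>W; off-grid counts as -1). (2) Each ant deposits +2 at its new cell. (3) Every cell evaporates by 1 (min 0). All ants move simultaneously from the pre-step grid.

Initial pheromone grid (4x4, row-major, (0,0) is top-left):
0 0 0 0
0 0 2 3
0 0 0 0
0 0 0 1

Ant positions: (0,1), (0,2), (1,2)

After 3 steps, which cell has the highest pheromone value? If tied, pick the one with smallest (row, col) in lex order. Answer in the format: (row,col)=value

Answer: (1,3)=8

Derivation:
Step 1: ant0:(0,1)->E->(0,2) | ant1:(0,2)->S->(1,2) | ant2:(1,2)->E->(1,3)
  grid max=4 at (1,3)
Step 2: ant0:(0,2)->S->(1,2) | ant1:(1,2)->E->(1,3) | ant2:(1,3)->W->(1,2)
  grid max=6 at (1,2)
Step 3: ant0:(1,2)->E->(1,3) | ant1:(1,3)->W->(1,2) | ant2:(1,2)->E->(1,3)
  grid max=8 at (1,3)
Final grid:
  0 0 0 0
  0 0 7 8
  0 0 0 0
  0 0 0 0
Max pheromone 8 at (1,3)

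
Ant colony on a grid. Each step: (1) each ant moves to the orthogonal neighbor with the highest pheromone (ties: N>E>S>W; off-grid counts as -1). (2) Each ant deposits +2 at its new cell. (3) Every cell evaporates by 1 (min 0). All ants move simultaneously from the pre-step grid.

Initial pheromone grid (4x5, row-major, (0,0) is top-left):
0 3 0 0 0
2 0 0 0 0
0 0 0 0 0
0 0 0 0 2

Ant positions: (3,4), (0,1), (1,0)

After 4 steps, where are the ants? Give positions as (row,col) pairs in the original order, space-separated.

Step 1: ant0:(3,4)->N->(2,4) | ant1:(0,1)->E->(0,2) | ant2:(1,0)->N->(0,0)
  grid max=2 at (0,1)
Step 2: ant0:(2,4)->S->(3,4) | ant1:(0,2)->W->(0,1) | ant2:(0,0)->E->(0,1)
  grid max=5 at (0,1)
Step 3: ant0:(3,4)->N->(2,4) | ant1:(0,1)->E->(0,2) | ant2:(0,1)->E->(0,2)
  grid max=4 at (0,1)
Step 4: ant0:(2,4)->S->(3,4) | ant1:(0,2)->W->(0,1) | ant2:(0,2)->W->(0,1)
  grid max=7 at (0,1)

(3,4) (0,1) (0,1)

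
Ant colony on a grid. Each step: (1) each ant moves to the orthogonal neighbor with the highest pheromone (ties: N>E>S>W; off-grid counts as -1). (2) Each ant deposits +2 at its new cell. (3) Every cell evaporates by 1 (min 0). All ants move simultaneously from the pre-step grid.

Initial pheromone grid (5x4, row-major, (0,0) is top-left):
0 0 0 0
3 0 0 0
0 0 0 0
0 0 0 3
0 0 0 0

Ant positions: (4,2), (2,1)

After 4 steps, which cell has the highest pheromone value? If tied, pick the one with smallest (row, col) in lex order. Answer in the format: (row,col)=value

Step 1: ant0:(4,2)->N->(3,2) | ant1:(2,1)->N->(1,1)
  grid max=2 at (1,0)
Step 2: ant0:(3,2)->E->(3,3) | ant1:(1,1)->W->(1,0)
  grid max=3 at (1,0)
Step 3: ant0:(3,3)->N->(2,3) | ant1:(1,0)->N->(0,0)
  grid max=2 at (1,0)
Step 4: ant0:(2,3)->S->(3,3) | ant1:(0,0)->S->(1,0)
  grid max=3 at (1,0)
Final grid:
  0 0 0 0
  3 0 0 0
  0 0 0 0
  0 0 0 3
  0 0 0 0
Max pheromone 3 at (1,0)

Answer: (1,0)=3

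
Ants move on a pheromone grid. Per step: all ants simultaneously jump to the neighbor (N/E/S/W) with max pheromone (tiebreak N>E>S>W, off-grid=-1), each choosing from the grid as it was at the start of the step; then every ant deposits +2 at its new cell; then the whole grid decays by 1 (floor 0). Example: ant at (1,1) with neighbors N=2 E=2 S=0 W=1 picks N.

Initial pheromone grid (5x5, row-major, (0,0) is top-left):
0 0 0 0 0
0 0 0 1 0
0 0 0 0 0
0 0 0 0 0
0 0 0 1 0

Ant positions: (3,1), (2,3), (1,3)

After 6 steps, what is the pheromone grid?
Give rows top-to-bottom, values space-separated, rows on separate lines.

After step 1: ants at (2,1),(1,3),(0,3)
  0 0 0 1 0
  0 0 0 2 0
  0 1 0 0 0
  0 0 0 0 0
  0 0 0 0 0
After step 2: ants at (1,1),(0,3),(1,3)
  0 0 0 2 0
  0 1 0 3 0
  0 0 0 0 0
  0 0 0 0 0
  0 0 0 0 0
After step 3: ants at (0,1),(1,3),(0,3)
  0 1 0 3 0
  0 0 0 4 0
  0 0 0 0 0
  0 0 0 0 0
  0 0 0 0 0
After step 4: ants at (0,2),(0,3),(1,3)
  0 0 1 4 0
  0 0 0 5 0
  0 0 0 0 0
  0 0 0 0 0
  0 0 0 0 0
After step 5: ants at (0,3),(1,3),(0,3)
  0 0 0 7 0
  0 0 0 6 0
  0 0 0 0 0
  0 0 0 0 0
  0 0 0 0 0
After step 6: ants at (1,3),(0,3),(1,3)
  0 0 0 8 0
  0 0 0 9 0
  0 0 0 0 0
  0 0 0 0 0
  0 0 0 0 0

0 0 0 8 0
0 0 0 9 0
0 0 0 0 0
0 0 0 0 0
0 0 0 0 0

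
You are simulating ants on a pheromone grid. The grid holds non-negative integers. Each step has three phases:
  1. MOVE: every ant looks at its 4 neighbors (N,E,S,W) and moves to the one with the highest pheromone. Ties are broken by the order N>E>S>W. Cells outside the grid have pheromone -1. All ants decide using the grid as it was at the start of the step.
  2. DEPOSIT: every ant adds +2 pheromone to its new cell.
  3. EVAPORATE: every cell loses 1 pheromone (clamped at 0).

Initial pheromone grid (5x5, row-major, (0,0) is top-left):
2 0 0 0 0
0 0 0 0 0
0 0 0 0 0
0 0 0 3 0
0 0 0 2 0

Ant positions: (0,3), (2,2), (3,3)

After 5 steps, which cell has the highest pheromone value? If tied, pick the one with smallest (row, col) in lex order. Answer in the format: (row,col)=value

Answer: (0,3)=3

Derivation:
Step 1: ant0:(0,3)->E->(0,4) | ant1:(2,2)->N->(1,2) | ant2:(3,3)->S->(4,3)
  grid max=3 at (4,3)
Step 2: ant0:(0,4)->S->(1,4) | ant1:(1,2)->N->(0,2) | ant2:(4,3)->N->(3,3)
  grid max=3 at (3,3)
Step 3: ant0:(1,4)->N->(0,4) | ant1:(0,2)->E->(0,3) | ant2:(3,3)->S->(4,3)
  grid max=3 at (4,3)
Step 4: ant0:(0,4)->W->(0,3) | ant1:(0,3)->E->(0,4) | ant2:(4,3)->N->(3,3)
  grid max=3 at (3,3)
Step 5: ant0:(0,3)->E->(0,4) | ant1:(0,4)->W->(0,3) | ant2:(3,3)->S->(4,3)
  grid max=3 at (0,3)
Final grid:
  0 0 0 3 3
  0 0 0 0 0
  0 0 0 0 0
  0 0 0 2 0
  0 0 0 3 0
Max pheromone 3 at (0,3)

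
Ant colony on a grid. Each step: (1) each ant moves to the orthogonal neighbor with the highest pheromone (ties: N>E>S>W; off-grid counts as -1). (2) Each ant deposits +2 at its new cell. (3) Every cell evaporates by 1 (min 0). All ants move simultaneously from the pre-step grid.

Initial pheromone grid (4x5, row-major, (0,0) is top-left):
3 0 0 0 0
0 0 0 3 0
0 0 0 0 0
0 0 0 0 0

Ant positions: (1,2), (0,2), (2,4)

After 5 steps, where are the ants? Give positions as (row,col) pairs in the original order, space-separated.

Step 1: ant0:(1,2)->E->(1,3) | ant1:(0,2)->E->(0,3) | ant2:(2,4)->N->(1,4)
  grid max=4 at (1,3)
Step 2: ant0:(1,3)->N->(0,3) | ant1:(0,3)->S->(1,3) | ant2:(1,4)->W->(1,3)
  grid max=7 at (1,3)
Step 3: ant0:(0,3)->S->(1,3) | ant1:(1,3)->N->(0,3) | ant2:(1,3)->N->(0,3)
  grid max=8 at (1,3)
Step 4: ant0:(1,3)->N->(0,3) | ant1:(0,3)->S->(1,3) | ant2:(0,3)->S->(1,3)
  grid max=11 at (1,3)
Step 5: ant0:(0,3)->S->(1,3) | ant1:(1,3)->N->(0,3) | ant2:(1,3)->N->(0,3)
  grid max=12 at (1,3)

(1,3) (0,3) (0,3)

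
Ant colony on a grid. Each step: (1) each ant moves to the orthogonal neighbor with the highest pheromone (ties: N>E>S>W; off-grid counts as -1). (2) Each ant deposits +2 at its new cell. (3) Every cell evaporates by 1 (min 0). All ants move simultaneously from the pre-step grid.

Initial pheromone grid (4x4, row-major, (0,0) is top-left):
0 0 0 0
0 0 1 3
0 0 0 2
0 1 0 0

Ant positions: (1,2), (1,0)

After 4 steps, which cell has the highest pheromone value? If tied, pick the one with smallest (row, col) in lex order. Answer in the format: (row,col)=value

Step 1: ant0:(1,2)->E->(1,3) | ant1:(1,0)->N->(0,0)
  grid max=4 at (1,3)
Step 2: ant0:(1,3)->S->(2,3) | ant1:(0,0)->E->(0,1)
  grid max=3 at (1,3)
Step 3: ant0:(2,3)->N->(1,3) | ant1:(0,1)->E->(0,2)
  grid max=4 at (1,3)
Step 4: ant0:(1,3)->S->(2,3) | ant1:(0,2)->E->(0,3)
  grid max=3 at (1,3)
Final grid:
  0 0 0 1
  0 0 0 3
  0 0 0 2
  0 0 0 0
Max pheromone 3 at (1,3)

Answer: (1,3)=3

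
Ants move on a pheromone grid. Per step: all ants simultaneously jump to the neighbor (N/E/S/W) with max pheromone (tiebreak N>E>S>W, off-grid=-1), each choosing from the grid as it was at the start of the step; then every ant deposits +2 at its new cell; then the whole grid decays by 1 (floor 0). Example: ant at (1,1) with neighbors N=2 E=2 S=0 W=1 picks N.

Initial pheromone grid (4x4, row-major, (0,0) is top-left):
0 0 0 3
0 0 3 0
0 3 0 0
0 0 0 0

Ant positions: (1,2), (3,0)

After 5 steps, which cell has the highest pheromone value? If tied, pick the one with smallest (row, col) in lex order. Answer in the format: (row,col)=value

Answer: (0,3)=2

Derivation:
Step 1: ant0:(1,2)->N->(0,2) | ant1:(3,0)->N->(2,0)
  grid max=2 at (0,3)
Step 2: ant0:(0,2)->E->(0,3) | ant1:(2,0)->E->(2,1)
  grid max=3 at (0,3)
Step 3: ant0:(0,3)->S->(1,3) | ant1:(2,1)->N->(1,1)
  grid max=2 at (0,3)
Step 4: ant0:(1,3)->N->(0,3) | ant1:(1,1)->S->(2,1)
  grid max=3 at (0,3)
Step 5: ant0:(0,3)->S->(1,3) | ant1:(2,1)->N->(1,1)
  grid max=2 at (0,3)
Final grid:
  0 0 0 2
  0 1 0 1
  0 2 0 0
  0 0 0 0
Max pheromone 2 at (0,3)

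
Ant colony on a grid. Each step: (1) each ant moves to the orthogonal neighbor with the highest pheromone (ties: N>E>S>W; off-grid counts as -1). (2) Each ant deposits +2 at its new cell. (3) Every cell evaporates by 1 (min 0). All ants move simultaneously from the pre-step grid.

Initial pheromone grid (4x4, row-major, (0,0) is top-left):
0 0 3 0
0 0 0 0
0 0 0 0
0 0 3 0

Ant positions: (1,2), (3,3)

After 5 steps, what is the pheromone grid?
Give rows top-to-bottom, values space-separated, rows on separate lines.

After step 1: ants at (0,2),(3,2)
  0 0 4 0
  0 0 0 0
  0 0 0 0
  0 0 4 0
After step 2: ants at (0,3),(2,2)
  0 0 3 1
  0 0 0 0
  0 0 1 0
  0 0 3 0
After step 3: ants at (0,2),(3,2)
  0 0 4 0
  0 0 0 0
  0 0 0 0
  0 0 4 0
After step 4: ants at (0,3),(2,2)
  0 0 3 1
  0 0 0 0
  0 0 1 0
  0 0 3 0
After step 5: ants at (0,2),(3,2)
  0 0 4 0
  0 0 0 0
  0 0 0 0
  0 0 4 0

0 0 4 0
0 0 0 0
0 0 0 0
0 0 4 0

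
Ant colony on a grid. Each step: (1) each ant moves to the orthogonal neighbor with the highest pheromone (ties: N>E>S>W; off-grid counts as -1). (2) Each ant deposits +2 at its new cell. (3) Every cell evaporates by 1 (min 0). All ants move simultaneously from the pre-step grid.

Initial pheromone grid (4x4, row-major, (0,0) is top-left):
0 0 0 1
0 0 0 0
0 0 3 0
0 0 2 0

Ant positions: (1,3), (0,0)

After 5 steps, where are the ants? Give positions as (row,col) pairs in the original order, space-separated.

Step 1: ant0:(1,3)->N->(0,3) | ant1:(0,0)->E->(0,1)
  grid max=2 at (0,3)
Step 2: ant0:(0,3)->S->(1,3) | ant1:(0,1)->E->(0,2)
  grid max=1 at (0,2)
Step 3: ant0:(1,3)->N->(0,3) | ant1:(0,2)->E->(0,3)
  grid max=4 at (0,3)
Step 4: ant0:(0,3)->S->(1,3) | ant1:(0,3)->S->(1,3)
  grid max=3 at (0,3)
Step 5: ant0:(1,3)->N->(0,3) | ant1:(1,3)->N->(0,3)
  grid max=6 at (0,3)

(0,3) (0,3)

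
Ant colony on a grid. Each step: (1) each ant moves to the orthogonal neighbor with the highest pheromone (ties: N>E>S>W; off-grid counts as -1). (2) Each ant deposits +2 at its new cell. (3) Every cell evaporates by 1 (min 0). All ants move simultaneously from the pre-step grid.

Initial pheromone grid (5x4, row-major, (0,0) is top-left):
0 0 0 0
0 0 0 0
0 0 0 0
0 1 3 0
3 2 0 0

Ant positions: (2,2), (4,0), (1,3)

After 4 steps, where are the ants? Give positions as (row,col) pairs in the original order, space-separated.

Step 1: ant0:(2,2)->S->(3,2) | ant1:(4,0)->E->(4,1) | ant2:(1,3)->N->(0,3)
  grid max=4 at (3,2)
Step 2: ant0:(3,2)->N->(2,2) | ant1:(4,1)->W->(4,0) | ant2:(0,3)->S->(1,3)
  grid max=3 at (3,2)
Step 3: ant0:(2,2)->S->(3,2) | ant1:(4,0)->E->(4,1) | ant2:(1,3)->N->(0,3)
  grid max=4 at (3,2)
Step 4: ant0:(3,2)->N->(2,2) | ant1:(4,1)->W->(4,0) | ant2:(0,3)->S->(1,3)
  grid max=3 at (3,2)

(2,2) (4,0) (1,3)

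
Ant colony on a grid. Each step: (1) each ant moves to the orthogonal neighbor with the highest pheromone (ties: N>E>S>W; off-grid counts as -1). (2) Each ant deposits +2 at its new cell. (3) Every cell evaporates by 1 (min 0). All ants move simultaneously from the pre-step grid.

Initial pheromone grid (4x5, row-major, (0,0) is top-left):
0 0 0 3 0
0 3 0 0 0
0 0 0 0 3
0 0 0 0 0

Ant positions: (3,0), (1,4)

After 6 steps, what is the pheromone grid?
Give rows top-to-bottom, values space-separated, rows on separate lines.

After step 1: ants at (2,0),(2,4)
  0 0 0 2 0
  0 2 0 0 0
  1 0 0 0 4
  0 0 0 0 0
After step 2: ants at (1,0),(1,4)
  0 0 0 1 0
  1 1 0 0 1
  0 0 0 0 3
  0 0 0 0 0
After step 3: ants at (1,1),(2,4)
  0 0 0 0 0
  0 2 0 0 0
  0 0 0 0 4
  0 0 0 0 0
After step 4: ants at (0,1),(1,4)
  0 1 0 0 0
  0 1 0 0 1
  0 0 0 0 3
  0 0 0 0 0
After step 5: ants at (1,1),(2,4)
  0 0 0 0 0
  0 2 0 0 0
  0 0 0 0 4
  0 0 0 0 0
After step 6: ants at (0,1),(1,4)
  0 1 0 0 0
  0 1 0 0 1
  0 0 0 0 3
  0 0 0 0 0

0 1 0 0 0
0 1 0 0 1
0 0 0 0 3
0 0 0 0 0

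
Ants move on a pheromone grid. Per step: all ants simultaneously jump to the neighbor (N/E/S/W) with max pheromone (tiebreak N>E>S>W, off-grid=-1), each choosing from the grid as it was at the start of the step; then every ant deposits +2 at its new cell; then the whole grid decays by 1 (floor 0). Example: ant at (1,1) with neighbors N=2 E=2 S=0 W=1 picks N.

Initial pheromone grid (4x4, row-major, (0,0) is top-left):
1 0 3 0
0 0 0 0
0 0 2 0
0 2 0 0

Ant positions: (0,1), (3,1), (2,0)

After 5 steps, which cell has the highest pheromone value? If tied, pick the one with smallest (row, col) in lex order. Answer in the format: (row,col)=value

Step 1: ant0:(0,1)->E->(0,2) | ant1:(3,1)->N->(2,1) | ant2:(2,0)->N->(1,0)
  grid max=4 at (0,2)
Step 2: ant0:(0,2)->E->(0,3) | ant1:(2,1)->E->(2,2) | ant2:(1,0)->N->(0,0)
  grid max=3 at (0,2)
Step 3: ant0:(0,3)->W->(0,2) | ant1:(2,2)->N->(1,2) | ant2:(0,0)->E->(0,1)
  grid max=4 at (0,2)
Step 4: ant0:(0,2)->S->(1,2) | ant1:(1,2)->N->(0,2) | ant2:(0,1)->E->(0,2)
  grid max=7 at (0,2)
Step 5: ant0:(1,2)->N->(0,2) | ant1:(0,2)->S->(1,2) | ant2:(0,2)->S->(1,2)
  grid max=8 at (0,2)
Final grid:
  0 0 8 0
  0 0 5 0
  0 0 0 0
  0 0 0 0
Max pheromone 8 at (0,2)

Answer: (0,2)=8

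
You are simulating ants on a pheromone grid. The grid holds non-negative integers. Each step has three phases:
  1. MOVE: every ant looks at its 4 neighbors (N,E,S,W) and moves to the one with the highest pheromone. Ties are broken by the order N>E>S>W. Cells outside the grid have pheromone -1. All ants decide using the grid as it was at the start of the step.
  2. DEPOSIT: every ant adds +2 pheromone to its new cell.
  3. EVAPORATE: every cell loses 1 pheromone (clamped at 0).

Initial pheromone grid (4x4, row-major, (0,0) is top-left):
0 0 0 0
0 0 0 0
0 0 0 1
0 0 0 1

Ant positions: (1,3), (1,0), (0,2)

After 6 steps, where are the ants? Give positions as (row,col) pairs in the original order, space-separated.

Step 1: ant0:(1,3)->S->(2,3) | ant1:(1,0)->N->(0,0) | ant2:(0,2)->E->(0,3)
  grid max=2 at (2,3)
Step 2: ant0:(2,3)->N->(1,3) | ant1:(0,0)->E->(0,1) | ant2:(0,3)->S->(1,3)
  grid max=3 at (1,3)
Step 3: ant0:(1,3)->S->(2,3) | ant1:(0,1)->E->(0,2) | ant2:(1,3)->S->(2,3)
  grid max=4 at (2,3)
Step 4: ant0:(2,3)->N->(1,3) | ant1:(0,2)->E->(0,3) | ant2:(2,3)->N->(1,3)
  grid max=5 at (1,3)
Step 5: ant0:(1,3)->S->(2,3) | ant1:(0,3)->S->(1,3) | ant2:(1,3)->S->(2,3)
  grid max=6 at (1,3)
Step 6: ant0:(2,3)->N->(1,3) | ant1:(1,3)->S->(2,3) | ant2:(2,3)->N->(1,3)
  grid max=9 at (1,3)

(1,3) (2,3) (1,3)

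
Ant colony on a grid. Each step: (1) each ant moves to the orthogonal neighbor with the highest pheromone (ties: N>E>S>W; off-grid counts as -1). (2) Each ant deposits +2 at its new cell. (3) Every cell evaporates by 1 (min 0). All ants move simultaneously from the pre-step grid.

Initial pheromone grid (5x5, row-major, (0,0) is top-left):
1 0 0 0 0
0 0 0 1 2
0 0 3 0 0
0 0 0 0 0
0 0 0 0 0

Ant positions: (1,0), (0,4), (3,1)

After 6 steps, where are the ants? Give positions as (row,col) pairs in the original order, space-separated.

Step 1: ant0:(1,0)->N->(0,0) | ant1:(0,4)->S->(1,4) | ant2:(3,1)->N->(2,1)
  grid max=3 at (1,4)
Step 2: ant0:(0,0)->E->(0,1) | ant1:(1,4)->N->(0,4) | ant2:(2,1)->E->(2,2)
  grid max=3 at (2,2)
Step 3: ant0:(0,1)->W->(0,0) | ant1:(0,4)->S->(1,4) | ant2:(2,2)->N->(1,2)
  grid max=3 at (1,4)
Step 4: ant0:(0,0)->E->(0,1) | ant1:(1,4)->N->(0,4) | ant2:(1,2)->S->(2,2)
  grid max=3 at (2,2)
Step 5: ant0:(0,1)->W->(0,0) | ant1:(0,4)->S->(1,4) | ant2:(2,2)->N->(1,2)
  grid max=3 at (1,4)
Step 6: ant0:(0,0)->E->(0,1) | ant1:(1,4)->N->(0,4) | ant2:(1,2)->S->(2,2)
  grid max=3 at (2,2)

(0,1) (0,4) (2,2)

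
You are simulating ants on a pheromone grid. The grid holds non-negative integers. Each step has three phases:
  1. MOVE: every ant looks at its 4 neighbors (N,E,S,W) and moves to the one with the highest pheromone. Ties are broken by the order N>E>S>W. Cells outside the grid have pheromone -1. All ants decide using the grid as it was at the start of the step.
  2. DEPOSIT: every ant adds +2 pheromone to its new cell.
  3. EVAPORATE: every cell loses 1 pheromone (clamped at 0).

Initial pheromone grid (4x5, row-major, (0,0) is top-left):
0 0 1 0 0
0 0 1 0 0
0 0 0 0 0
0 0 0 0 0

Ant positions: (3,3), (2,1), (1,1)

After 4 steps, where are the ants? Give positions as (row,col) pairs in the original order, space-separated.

Step 1: ant0:(3,3)->N->(2,3) | ant1:(2,1)->N->(1,1) | ant2:(1,1)->E->(1,2)
  grid max=2 at (1,2)
Step 2: ant0:(2,3)->N->(1,3) | ant1:(1,1)->E->(1,2) | ant2:(1,2)->W->(1,1)
  grid max=3 at (1,2)
Step 3: ant0:(1,3)->W->(1,2) | ant1:(1,2)->W->(1,1) | ant2:(1,1)->E->(1,2)
  grid max=6 at (1,2)
Step 4: ant0:(1,2)->W->(1,1) | ant1:(1,1)->E->(1,2) | ant2:(1,2)->W->(1,1)
  grid max=7 at (1,2)

(1,1) (1,2) (1,1)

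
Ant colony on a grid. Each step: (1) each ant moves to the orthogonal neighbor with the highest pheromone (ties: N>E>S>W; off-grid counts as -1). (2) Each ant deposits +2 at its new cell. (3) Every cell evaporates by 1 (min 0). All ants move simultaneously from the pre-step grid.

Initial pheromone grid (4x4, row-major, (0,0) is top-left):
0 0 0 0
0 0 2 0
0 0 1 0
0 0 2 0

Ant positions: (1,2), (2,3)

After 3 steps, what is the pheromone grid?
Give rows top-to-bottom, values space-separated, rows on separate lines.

After step 1: ants at (2,2),(2,2)
  0 0 0 0
  0 0 1 0
  0 0 4 0
  0 0 1 0
After step 2: ants at (1,2),(1,2)
  0 0 0 0
  0 0 4 0
  0 0 3 0
  0 0 0 0
After step 3: ants at (2,2),(2,2)
  0 0 0 0
  0 0 3 0
  0 0 6 0
  0 0 0 0

0 0 0 0
0 0 3 0
0 0 6 0
0 0 0 0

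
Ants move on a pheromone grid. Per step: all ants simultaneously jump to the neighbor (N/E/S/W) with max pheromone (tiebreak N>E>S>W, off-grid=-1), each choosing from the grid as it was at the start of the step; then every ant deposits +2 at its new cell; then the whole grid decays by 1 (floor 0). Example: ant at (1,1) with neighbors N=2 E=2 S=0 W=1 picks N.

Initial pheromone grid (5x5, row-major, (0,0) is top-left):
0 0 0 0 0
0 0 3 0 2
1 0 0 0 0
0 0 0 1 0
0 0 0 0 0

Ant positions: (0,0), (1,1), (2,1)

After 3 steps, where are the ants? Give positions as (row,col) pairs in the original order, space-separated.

Step 1: ant0:(0,0)->E->(0,1) | ant1:(1,1)->E->(1,2) | ant2:(2,1)->W->(2,0)
  grid max=4 at (1,2)
Step 2: ant0:(0,1)->E->(0,2) | ant1:(1,2)->N->(0,2) | ant2:(2,0)->N->(1,0)
  grid max=3 at (0,2)
Step 3: ant0:(0,2)->S->(1,2) | ant1:(0,2)->S->(1,2) | ant2:(1,0)->S->(2,0)
  grid max=6 at (1,2)

(1,2) (1,2) (2,0)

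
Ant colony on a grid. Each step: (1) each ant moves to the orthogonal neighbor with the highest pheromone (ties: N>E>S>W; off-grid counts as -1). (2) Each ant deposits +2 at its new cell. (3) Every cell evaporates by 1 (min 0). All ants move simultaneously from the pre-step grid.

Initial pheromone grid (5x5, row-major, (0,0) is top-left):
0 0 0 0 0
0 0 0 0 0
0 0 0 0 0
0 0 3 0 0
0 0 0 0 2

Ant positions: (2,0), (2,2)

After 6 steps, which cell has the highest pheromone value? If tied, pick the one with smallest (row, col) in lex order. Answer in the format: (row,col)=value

Step 1: ant0:(2,0)->N->(1,0) | ant1:(2,2)->S->(3,2)
  grid max=4 at (3,2)
Step 2: ant0:(1,0)->N->(0,0) | ant1:(3,2)->N->(2,2)
  grid max=3 at (3,2)
Step 3: ant0:(0,0)->E->(0,1) | ant1:(2,2)->S->(3,2)
  grid max=4 at (3,2)
Step 4: ant0:(0,1)->E->(0,2) | ant1:(3,2)->N->(2,2)
  grid max=3 at (3,2)
Step 5: ant0:(0,2)->E->(0,3) | ant1:(2,2)->S->(3,2)
  grid max=4 at (3,2)
Step 6: ant0:(0,3)->E->(0,4) | ant1:(3,2)->N->(2,2)
  grid max=3 at (3,2)
Final grid:
  0 0 0 0 1
  0 0 0 0 0
  0 0 1 0 0
  0 0 3 0 0
  0 0 0 0 0
Max pheromone 3 at (3,2)

Answer: (3,2)=3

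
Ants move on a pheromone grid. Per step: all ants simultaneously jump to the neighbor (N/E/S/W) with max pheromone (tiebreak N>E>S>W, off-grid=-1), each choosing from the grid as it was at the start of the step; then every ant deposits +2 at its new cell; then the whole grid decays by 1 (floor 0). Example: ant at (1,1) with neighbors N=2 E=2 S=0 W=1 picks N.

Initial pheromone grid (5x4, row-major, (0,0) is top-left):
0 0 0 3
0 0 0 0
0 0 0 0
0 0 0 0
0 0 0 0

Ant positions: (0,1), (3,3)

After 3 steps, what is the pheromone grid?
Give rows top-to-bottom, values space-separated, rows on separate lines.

After step 1: ants at (0,2),(2,3)
  0 0 1 2
  0 0 0 0
  0 0 0 1
  0 0 0 0
  0 0 0 0
After step 2: ants at (0,3),(1,3)
  0 0 0 3
  0 0 0 1
  0 0 0 0
  0 0 0 0
  0 0 0 0
After step 3: ants at (1,3),(0,3)
  0 0 0 4
  0 0 0 2
  0 0 0 0
  0 0 0 0
  0 0 0 0

0 0 0 4
0 0 0 2
0 0 0 0
0 0 0 0
0 0 0 0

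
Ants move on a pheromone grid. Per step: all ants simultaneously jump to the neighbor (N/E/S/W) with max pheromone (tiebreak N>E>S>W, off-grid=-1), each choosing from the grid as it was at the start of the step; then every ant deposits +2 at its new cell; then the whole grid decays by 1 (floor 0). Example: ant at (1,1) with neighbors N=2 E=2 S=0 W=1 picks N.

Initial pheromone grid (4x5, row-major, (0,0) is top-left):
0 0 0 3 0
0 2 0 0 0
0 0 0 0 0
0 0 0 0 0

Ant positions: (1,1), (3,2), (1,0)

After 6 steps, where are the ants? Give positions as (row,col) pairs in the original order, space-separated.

Step 1: ant0:(1,1)->N->(0,1) | ant1:(3,2)->N->(2,2) | ant2:(1,0)->E->(1,1)
  grid max=3 at (1,1)
Step 2: ant0:(0,1)->S->(1,1) | ant1:(2,2)->N->(1,2) | ant2:(1,1)->N->(0,1)
  grid max=4 at (1,1)
Step 3: ant0:(1,1)->N->(0,1) | ant1:(1,2)->W->(1,1) | ant2:(0,1)->S->(1,1)
  grid max=7 at (1,1)
Step 4: ant0:(0,1)->S->(1,1) | ant1:(1,1)->N->(0,1) | ant2:(1,1)->N->(0,1)
  grid max=8 at (1,1)
Step 5: ant0:(1,1)->N->(0,1) | ant1:(0,1)->S->(1,1) | ant2:(0,1)->S->(1,1)
  grid max=11 at (1,1)
Step 6: ant0:(0,1)->S->(1,1) | ant1:(1,1)->N->(0,1) | ant2:(1,1)->N->(0,1)
  grid max=12 at (1,1)

(1,1) (0,1) (0,1)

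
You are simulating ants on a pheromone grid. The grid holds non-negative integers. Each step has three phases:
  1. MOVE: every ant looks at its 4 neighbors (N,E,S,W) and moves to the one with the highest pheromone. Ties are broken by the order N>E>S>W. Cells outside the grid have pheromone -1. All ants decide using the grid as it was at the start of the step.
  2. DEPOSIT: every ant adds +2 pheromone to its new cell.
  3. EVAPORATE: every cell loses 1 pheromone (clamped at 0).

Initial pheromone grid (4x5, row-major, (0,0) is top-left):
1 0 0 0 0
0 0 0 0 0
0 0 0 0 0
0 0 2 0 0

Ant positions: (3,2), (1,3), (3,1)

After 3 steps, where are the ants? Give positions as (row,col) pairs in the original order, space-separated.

Step 1: ant0:(3,2)->N->(2,2) | ant1:(1,3)->N->(0,3) | ant2:(3,1)->E->(3,2)
  grid max=3 at (3,2)
Step 2: ant0:(2,2)->S->(3,2) | ant1:(0,3)->E->(0,4) | ant2:(3,2)->N->(2,2)
  grid max=4 at (3,2)
Step 3: ant0:(3,2)->N->(2,2) | ant1:(0,4)->S->(1,4) | ant2:(2,2)->S->(3,2)
  grid max=5 at (3,2)

(2,2) (1,4) (3,2)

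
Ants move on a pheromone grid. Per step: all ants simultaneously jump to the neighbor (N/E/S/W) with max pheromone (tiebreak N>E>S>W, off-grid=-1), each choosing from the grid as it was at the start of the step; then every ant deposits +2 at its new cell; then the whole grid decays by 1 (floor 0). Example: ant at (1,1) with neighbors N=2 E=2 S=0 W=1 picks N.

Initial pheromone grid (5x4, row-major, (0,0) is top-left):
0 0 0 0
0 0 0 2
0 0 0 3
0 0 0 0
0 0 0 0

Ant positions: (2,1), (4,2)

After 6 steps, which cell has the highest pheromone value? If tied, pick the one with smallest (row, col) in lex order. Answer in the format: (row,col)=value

Answer: (0,3)=3

Derivation:
Step 1: ant0:(2,1)->N->(1,1) | ant1:(4,2)->N->(3,2)
  grid max=2 at (2,3)
Step 2: ant0:(1,1)->N->(0,1) | ant1:(3,2)->N->(2,2)
  grid max=1 at (0,1)
Step 3: ant0:(0,1)->E->(0,2) | ant1:(2,2)->E->(2,3)
  grid max=2 at (2,3)
Step 4: ant0:(0,2)->E->(0,3) | ant1:(2,3)->N->(1,3)
  grid max=1 at (0,3)
Step 5: ant0:(0,3)->S->(1,3) | ant1:(1,3)->N->(0,3)
  grid max=2 at (0,3)
Step 6: ant0:(1,3)->N->(0,3) | ant1:(0,3)->S->(1,3)
  grid max=3 at (0,3)
Final grid:
  0 0 0 3
  0 0 0 3
  0 0 0 0
  0 0 0 0
  0 0 0 0
Max pheromone 3 at (0,3)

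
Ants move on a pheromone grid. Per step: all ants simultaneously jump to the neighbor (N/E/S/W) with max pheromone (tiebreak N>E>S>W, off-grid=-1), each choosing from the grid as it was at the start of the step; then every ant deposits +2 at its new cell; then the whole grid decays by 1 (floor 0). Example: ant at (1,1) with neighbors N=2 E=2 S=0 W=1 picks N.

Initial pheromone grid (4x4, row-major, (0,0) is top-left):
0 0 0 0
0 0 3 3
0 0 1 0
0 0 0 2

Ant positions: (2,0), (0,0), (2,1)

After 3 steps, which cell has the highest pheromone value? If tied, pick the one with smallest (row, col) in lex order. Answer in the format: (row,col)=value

Step 1: ant0:(2,0)->N->(1,0) | ant1:(0,0)->E->(0,1) | ant2:(2,1)->E->(2,2)
  grid max=2 at (1,2)
Step 2: ant0:(1,0)->N->(0,0) | ant1:(0,1)->E->(0,2) | ant2:(2,2)->N->(1,2)
  grid max=3 at (1,2)
Step 3: ant0:(0,0)->E->(0,1) | ant1:(0,2)->S->(1,2) | ant2:(1,2)->N->(0,2)
  grid max=4 at (1,2)
Final grid:
  0 1 2 0
  0 0 4 0
  0 0 0 0
  0 0 0 0
Max pheromone 4 at (1,2)

Answer: (1,2)=4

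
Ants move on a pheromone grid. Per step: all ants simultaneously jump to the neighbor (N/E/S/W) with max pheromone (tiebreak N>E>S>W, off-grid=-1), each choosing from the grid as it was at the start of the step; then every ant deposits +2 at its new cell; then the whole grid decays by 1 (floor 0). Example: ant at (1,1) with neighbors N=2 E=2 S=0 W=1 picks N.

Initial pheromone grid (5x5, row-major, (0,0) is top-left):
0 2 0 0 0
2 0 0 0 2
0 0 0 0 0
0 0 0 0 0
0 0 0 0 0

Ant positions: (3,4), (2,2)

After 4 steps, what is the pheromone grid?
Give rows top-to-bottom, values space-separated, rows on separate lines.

After step 1: ants at (2,4),(1,2)
  0 1 0 0 0
  1 0 1 0 1
  0 0 0 0 1
  0 0 0 0 0
  0 0 0 0 0
After step 2: ants at (1,4),(0,2)
  0 0 1 0 0
  0 0 0 0 2
  0 0 0 0 0
  0 0 0 0 0
  0 0 0 0 0
After step 3: ants at (0,4),(0,3)
  0 0 0 1 1
  0 0 0 0 1
  0 0 0 0 0
  0 0 0 0 0
  0 0 0 0 0
After step 4: ants at (1,4),(0,4)
  0 0 0 0 2
  0 0 0 0 2
  0 0 0 0 0
  0 0 0 0 0
  0 0 0 0 0

0 0 0 0 2
0 0 0 0 2
0 0 0 0 0
0 0 0 0 0
0 0 0 0 0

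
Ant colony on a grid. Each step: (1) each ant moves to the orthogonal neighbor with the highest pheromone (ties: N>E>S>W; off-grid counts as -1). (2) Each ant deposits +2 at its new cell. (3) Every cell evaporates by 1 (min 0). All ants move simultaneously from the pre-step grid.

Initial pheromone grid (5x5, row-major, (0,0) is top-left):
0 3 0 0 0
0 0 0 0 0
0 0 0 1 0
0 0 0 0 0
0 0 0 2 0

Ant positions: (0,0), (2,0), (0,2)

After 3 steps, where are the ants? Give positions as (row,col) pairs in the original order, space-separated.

Step 1: ant0:(0,0)->E->(0,1) | ant1:(2,0)->N->(1,0) | ant2:(0,2)->W->(0,1)
  grid max=6 at (0,1)
Step 2: ant0:(0,1)->E->(0,2) | ant1:(1,0)->N->(0,0) | ant2:(0,1)->E->(0,2)
  grid max=5 at (0,1)
Step 3: ant0:(0,2)->W->(0,1) | ant1:(0,0)->E->(0,1) | ant2:(0,2)->W->(0,1)
  grid max=10 at (0,1)

(0,1) (0,1) (0,1)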